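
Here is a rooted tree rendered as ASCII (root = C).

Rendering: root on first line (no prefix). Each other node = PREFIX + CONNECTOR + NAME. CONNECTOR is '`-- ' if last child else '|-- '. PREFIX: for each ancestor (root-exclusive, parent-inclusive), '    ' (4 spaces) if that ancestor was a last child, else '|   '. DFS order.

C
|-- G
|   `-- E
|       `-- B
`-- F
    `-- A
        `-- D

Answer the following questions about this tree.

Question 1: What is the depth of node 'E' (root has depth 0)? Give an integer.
Answer: 2

Derivation:
Path from root to E: C -> G -> E
Depth = number of edges = 2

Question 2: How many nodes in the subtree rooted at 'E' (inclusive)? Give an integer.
Subtree rooted at E contains: B, E
Count = 2

Answer: 2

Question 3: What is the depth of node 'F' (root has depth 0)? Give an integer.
Path from root to F: C -> F
Depth = number of edges = 1

Answer: 1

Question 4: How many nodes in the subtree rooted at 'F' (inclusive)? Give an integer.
Answer: 3

Derivation:
Subtree rooted at F contains: A, D, F
Count = 3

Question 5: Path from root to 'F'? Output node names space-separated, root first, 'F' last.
Walk down from root: C -> F

Answer: C F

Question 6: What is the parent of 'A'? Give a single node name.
Scan adjacency: A appears as child of F

Answer: F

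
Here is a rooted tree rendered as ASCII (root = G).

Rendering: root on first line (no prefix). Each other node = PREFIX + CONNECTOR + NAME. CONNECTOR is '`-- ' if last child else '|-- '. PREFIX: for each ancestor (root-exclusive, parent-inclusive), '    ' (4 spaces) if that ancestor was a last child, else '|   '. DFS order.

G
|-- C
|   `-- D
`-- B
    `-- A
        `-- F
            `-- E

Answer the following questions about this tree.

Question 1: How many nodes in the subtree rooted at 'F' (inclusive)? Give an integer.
Answer: 2

Derivation:
Subtree rooted at F contains: E, F
Count = 2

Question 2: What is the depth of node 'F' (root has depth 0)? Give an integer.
Path from root to F: G -> B -> A -> F
Depth = number of edges = 3

Answer: 3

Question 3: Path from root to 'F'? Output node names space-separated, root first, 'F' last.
Answer: G B A F

Derivation:
Walk down from root: G -> B -> A -> F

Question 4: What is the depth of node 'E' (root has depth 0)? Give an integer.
Path from root to E: G -> B -> A -> F -> E
Depth = number of edges = 4

Answer: 4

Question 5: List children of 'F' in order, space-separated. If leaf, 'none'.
Answer: E

Derivation:
Node F's children (from adjacency): E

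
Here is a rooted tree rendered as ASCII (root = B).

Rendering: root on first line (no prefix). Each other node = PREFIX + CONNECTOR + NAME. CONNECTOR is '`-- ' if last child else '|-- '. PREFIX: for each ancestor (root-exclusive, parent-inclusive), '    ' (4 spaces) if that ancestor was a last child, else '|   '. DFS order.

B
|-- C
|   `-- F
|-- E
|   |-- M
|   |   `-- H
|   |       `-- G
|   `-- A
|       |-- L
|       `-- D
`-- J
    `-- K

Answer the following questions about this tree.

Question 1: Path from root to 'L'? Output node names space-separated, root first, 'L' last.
Walk down from root: B -> E -> A -> L

Answer: B E A L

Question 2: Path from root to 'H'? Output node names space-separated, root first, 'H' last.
Walk down from root: B -> E -> M -> H

Answer: B E M H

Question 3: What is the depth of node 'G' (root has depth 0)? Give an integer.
Path from root to G: B -> E -> M -> H -> G
Depth = number of edges = 4

Answer: 4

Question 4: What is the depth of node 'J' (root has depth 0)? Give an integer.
Path from root to J: B -> J
Depth = number of edges = 1

Answer: 1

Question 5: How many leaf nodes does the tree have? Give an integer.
Leaves (nodes with no children): D, F, G, K, L

Answer: 5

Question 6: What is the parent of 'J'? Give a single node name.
Scan adjacency: J appears as child of B

Answer: B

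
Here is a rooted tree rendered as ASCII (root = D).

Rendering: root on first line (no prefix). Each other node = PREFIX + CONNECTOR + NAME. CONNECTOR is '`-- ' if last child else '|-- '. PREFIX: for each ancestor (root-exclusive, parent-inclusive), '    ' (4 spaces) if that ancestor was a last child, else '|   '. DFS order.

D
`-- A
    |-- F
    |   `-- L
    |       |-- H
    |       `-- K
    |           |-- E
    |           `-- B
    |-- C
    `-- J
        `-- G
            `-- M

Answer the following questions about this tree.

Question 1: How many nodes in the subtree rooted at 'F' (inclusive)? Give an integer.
Subtree rooted at F contains: B, E, F, H, K, L
Count = 6

Answer: 6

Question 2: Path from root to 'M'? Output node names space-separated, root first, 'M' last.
Answer: D A J G M

Derivation:
Walk down from root: D -> A -> J -> G -> M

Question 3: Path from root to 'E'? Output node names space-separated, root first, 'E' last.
Walk down from root: D -> A -> F -> L -> K -> E

Answer: D A F L K E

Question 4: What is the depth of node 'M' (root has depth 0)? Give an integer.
Path from root to M: D -> A -> J -> G -> M
Depth = number of edges = 4

Answer: 4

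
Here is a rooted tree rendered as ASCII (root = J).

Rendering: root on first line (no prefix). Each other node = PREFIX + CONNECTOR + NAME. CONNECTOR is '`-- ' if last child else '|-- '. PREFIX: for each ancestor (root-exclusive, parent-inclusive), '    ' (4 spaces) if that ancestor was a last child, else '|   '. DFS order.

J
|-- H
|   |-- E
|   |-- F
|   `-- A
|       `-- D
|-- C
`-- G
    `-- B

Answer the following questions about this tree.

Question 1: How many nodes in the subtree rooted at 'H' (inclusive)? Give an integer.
Subtree rooted at H contains: A, D, E, F, H
Count = 5

Answer: 5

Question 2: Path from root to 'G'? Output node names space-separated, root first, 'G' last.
Answer: J G

Derivation:
Walk down from root: J -> G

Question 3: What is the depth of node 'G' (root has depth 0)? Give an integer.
Answer: 1

Derivation:
Path from root to G: J -> G
Depth = number of edges = 1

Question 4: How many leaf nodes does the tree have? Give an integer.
Leaves (nodes with no children): B, C, D, E, F

Answer: 5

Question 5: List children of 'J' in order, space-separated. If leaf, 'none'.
Answer: H C G

Derivation:
Node J's children (from adjacency): H, C, G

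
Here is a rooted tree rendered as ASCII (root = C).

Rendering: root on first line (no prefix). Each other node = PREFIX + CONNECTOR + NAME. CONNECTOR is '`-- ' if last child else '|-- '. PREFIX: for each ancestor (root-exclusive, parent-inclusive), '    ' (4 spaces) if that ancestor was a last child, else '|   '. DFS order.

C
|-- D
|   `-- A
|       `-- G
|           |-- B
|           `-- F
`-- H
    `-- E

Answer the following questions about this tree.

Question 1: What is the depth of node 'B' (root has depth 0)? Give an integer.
Path from root to B: C -> D -> A -> G -> B
Depth = number of edges = 4

Answer: 4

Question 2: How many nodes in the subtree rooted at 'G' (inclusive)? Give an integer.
Subtree rooted at G contains: B, F, G
Count = 3

Answer: 3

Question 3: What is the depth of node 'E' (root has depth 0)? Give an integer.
Path from root to E: C -> H -> E
Depth = number of edges = 2

Answer: 2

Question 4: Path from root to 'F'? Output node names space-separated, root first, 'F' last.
Answer: C D A G F

Derivation:
Walk down from root: C -> D -> A -> G -> F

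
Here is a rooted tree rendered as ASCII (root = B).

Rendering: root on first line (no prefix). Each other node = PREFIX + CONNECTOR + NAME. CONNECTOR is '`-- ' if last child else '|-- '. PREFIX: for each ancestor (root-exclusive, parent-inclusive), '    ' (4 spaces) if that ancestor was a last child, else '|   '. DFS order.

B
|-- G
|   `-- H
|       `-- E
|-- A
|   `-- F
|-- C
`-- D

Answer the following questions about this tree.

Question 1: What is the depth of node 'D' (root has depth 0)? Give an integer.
Path from root to D: B -> D
Depth = number of edges = 1

Answer: 1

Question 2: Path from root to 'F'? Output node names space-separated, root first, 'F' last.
Answer: B A F

Derivation:
Walk down from root: B -> A -> F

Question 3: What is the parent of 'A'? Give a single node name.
Answer: B

Derivation:
Scan adjacency: A appears as child of B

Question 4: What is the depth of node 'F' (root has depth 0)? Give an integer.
Answer: 2

Derivation:
Path from root to F: B -> A -> F
Depth = number of edges = 2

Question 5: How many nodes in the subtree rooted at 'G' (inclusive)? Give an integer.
Subtree rooted at G contains: E, G, H
Count = 3

Answer: 3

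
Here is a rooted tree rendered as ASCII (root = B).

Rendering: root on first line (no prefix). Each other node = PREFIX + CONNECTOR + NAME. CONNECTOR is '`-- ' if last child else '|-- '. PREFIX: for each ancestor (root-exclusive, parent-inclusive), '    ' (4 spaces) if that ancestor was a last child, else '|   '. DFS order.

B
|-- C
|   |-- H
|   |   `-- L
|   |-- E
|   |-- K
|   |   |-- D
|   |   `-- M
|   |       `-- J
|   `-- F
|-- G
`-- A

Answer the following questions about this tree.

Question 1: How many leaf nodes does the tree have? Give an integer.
Leaves (nodes with no children): A, D, E, F, G, J, L

Answer: 7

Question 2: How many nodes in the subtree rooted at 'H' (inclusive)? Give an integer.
Subtree rooted at H contains: H, L
Count = 2

Answer: 2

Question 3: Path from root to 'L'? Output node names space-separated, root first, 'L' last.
Walk down from root: B -> C -> H -> L

Answer: B C H L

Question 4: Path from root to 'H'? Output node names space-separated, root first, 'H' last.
Answer: B C H

Derivation:
Walk down from root: B -> C -> H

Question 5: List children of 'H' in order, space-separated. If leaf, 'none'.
Answer: L

Derivation:
Node H's children (from adjacency): L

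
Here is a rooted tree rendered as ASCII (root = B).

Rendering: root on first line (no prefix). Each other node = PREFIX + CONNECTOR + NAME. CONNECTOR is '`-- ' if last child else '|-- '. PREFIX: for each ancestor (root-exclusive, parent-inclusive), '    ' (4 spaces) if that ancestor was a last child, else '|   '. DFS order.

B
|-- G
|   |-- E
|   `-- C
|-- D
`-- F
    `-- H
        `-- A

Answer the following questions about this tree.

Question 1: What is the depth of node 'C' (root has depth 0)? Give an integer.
Path from root to C: B -> G -> C
Depth = number of edges = 2

Answer: 2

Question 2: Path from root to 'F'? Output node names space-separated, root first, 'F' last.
Walk down from root: B -> F

Answer: B F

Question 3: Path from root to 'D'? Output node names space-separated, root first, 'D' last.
Walk down from root: B -> D

Answer: B D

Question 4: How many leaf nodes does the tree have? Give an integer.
Leaves (nodes with no children): A, C, D, E

Answer: 4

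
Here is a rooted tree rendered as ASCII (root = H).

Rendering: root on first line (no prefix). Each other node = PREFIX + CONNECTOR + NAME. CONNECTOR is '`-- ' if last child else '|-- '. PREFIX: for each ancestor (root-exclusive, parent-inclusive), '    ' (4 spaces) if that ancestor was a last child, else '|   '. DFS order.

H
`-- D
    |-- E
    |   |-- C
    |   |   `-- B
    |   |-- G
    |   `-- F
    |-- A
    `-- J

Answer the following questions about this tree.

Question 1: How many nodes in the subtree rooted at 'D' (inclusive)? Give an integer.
Subtree rooted at D contains: A, B, C, D, E, F, G, J
Count = 8

Answer: 8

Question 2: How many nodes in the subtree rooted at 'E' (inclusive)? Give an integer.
Answer: 5

Derivation:
Subtree rooted at E contains: B, C, E, F, G
Count = 5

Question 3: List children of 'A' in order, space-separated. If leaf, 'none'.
Answer: none

Derivation:
Node A's children (from adjacency): (leaf)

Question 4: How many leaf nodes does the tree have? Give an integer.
Answer: 5

Derivation:
Leaves (nodes with no children): A, B, F, G, J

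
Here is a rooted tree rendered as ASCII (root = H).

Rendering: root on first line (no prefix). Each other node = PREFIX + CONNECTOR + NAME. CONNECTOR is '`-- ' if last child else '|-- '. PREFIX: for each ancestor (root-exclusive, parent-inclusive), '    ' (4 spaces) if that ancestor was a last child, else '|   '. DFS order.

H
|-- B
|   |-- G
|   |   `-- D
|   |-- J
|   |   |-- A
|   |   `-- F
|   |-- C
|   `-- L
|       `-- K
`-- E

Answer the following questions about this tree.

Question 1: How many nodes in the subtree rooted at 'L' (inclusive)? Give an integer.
Subtree rooted at L contains: K, L
Count = 2

Answer: 2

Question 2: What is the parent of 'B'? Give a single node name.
Scan adjacency: B appears as child of H

Answer: H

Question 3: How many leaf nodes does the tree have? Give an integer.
Answer: 6

Derivation:
Leaves (nodes with no children): A, C, D, E, F, K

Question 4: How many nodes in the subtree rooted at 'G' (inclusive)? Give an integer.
Answer: 2

Derivation:
Subtree rooted at G contains: D, G
Count = 2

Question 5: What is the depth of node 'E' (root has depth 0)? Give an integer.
Answer: 1

Derivation:
Path from root to E: H -> E
Depth = number of edges = 1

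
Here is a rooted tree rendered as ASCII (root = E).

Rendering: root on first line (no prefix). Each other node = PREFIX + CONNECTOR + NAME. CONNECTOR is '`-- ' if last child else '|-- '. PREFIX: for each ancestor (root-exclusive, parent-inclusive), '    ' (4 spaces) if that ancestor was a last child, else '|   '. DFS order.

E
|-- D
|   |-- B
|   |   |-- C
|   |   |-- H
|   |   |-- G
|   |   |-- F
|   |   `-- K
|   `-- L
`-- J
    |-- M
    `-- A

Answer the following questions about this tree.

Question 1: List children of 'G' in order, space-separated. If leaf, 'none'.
Answer: none

Derivation:
Node G's children (from adjacency): (leaf)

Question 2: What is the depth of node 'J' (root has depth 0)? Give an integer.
Path from root to J: E -> J
Depth = number of edges = 1

Answer: 1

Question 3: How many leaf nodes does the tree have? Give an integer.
Leaves (nodes with no children): A, C, F, G, H, K, L, M

Answer: 8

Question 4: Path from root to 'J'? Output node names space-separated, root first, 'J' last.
Answer: E J

Derivation:
Walk down from root: E -> J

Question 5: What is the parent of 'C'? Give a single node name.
Answer: B

Derivation:
Scan adjacency: C appears as child of B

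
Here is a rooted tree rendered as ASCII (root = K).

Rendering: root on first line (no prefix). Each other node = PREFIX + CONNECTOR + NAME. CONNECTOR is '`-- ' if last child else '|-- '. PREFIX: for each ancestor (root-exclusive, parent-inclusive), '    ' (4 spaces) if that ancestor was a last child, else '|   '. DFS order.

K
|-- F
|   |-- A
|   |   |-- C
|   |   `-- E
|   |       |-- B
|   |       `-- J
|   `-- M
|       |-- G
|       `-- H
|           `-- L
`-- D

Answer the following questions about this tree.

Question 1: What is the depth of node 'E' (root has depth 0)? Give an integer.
Path from root to E: K -> F -> A -> E
Depth = number of edges = 3

Answer: 3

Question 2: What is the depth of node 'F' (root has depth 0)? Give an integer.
Path from root to F: K -> F
Depth = number of edges = 1

Answer: 1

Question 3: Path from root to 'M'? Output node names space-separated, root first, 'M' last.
Walk down from root: K -> F -> M

Answer: K F M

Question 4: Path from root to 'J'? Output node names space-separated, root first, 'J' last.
Answer: K F A E J

Derivation:
Walk down from root: K -> F -> A -> E -> J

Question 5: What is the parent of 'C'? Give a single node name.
Scan adjacency: C appears as child of A

Answer: A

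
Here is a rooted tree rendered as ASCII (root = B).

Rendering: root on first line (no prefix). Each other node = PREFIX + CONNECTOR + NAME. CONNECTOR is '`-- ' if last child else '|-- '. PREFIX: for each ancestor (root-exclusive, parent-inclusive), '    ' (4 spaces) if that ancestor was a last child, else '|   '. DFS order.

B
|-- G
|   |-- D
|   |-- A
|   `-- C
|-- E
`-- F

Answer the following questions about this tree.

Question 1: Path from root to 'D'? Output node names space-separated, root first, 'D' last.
Walk down from root: B -> G -> D

Answer: B G D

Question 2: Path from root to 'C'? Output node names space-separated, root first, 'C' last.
Answer: B G C

Derivation:
Walk down from root: B -> G -> C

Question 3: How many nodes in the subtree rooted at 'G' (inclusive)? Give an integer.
Answer: 4

Derivation:
Subtree rooted at G contains: A, C, D, G
Count = 4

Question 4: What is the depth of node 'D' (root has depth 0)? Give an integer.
Path from root to D: B -> G -> D
Depth = number of edges = 2

Answer: 2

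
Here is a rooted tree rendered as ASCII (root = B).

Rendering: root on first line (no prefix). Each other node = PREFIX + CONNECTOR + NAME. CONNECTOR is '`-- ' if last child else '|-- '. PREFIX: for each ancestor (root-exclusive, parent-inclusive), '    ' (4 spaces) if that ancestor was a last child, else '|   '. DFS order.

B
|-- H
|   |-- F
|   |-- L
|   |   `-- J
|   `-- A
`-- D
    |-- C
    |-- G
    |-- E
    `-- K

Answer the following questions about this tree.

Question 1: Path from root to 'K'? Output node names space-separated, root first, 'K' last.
Walk down from root: B -> D -> K

Answer: B D K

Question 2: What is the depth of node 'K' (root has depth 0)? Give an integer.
Path from root to K: B -> D -> K
Depth = number of edges = 2

Answer: 2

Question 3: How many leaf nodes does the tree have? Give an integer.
Answer: 7

Derivation:
Leaves (nodes with no children): A, C, E, F, G, J, K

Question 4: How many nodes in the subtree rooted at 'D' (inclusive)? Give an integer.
Subtree rooted at D contains: C, D, E, G, K
Count = 5

Answer: 5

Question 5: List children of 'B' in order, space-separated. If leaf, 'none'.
Node B's children (from adjacency): H, D

Answer: H D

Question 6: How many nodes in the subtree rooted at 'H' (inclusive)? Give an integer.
Subtree rooted at H contains: A, F, H, J, L
Count = 5

Answer: 5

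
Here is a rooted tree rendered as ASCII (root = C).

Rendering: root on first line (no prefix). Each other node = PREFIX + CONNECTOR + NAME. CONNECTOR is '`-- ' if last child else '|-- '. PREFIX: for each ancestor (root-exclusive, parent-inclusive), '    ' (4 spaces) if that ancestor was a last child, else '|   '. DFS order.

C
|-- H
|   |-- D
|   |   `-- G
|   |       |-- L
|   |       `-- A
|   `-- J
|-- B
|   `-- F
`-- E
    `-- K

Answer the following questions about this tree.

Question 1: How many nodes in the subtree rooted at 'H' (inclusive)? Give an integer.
Subtree rooted at H contains: A, D, G, H, J, L
Count = 6

Answer: 6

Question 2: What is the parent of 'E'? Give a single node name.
Scan adjacency: E appears as child of C

Answer: C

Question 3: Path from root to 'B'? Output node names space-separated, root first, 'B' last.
Answer: C B

Derivation:
Walk down from root: C -> B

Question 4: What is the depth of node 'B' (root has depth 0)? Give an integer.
Path from root to B: C -> B
Depth = number of edges = 1

Answer: 1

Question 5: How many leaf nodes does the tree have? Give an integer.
Answer: 5

Derivation:
Leaves (nodes with no children): A, F, J, K, L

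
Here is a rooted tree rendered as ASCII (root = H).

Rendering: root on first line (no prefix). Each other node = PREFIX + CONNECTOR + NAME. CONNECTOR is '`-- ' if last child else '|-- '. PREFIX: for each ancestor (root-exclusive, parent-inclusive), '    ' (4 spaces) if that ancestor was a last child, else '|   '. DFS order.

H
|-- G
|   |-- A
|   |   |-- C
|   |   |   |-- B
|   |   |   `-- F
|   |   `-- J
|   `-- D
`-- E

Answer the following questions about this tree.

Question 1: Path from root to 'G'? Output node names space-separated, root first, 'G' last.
Walk down from root: H -> G

Answer: H G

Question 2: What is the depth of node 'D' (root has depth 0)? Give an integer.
Answer: 2

Derivation:
Path from root to D: H -> G -> D
Depth = number of edges = 2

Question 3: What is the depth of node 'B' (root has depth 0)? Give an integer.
Answer: 4

Derivation:
Path from root to B: H -> G -> A -> C -> B
Depth = number of edges = 4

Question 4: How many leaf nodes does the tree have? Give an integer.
Answer: 5

Derivation:
Leaves (nodes with no children): B, D, E, F, J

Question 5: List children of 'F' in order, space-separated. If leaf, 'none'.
Node F's children (from adjacency): (leaf)

Answer: none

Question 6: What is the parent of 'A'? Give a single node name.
Scan adjacency: A appears as child of G

Answer: G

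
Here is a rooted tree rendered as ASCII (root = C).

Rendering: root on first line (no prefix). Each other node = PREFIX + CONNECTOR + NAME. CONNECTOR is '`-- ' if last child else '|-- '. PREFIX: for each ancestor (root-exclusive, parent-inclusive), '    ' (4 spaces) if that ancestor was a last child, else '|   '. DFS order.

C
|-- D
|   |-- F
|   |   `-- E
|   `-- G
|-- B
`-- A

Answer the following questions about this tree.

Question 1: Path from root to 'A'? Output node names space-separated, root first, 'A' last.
Answer: C A

Derivation:
Walk down from root: C -> A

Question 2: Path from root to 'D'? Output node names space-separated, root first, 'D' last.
Walk down from root: C -> D

Answer: C D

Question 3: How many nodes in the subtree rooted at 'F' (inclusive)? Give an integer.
Answer: 2

Derivation:
Subtree rooted at F contains: E, F
Count = 2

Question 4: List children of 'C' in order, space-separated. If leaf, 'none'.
Node C's children (from adjacency): D, B, A

Answer: D B A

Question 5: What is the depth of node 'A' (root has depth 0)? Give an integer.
Path from root to A: C -> A
Depth = number of edges = 1

Answer: 1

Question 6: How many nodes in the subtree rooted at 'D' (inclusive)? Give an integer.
Answer: 4

Derivation:
Subtree rooted at D contains: D, E, F, G
Count = 4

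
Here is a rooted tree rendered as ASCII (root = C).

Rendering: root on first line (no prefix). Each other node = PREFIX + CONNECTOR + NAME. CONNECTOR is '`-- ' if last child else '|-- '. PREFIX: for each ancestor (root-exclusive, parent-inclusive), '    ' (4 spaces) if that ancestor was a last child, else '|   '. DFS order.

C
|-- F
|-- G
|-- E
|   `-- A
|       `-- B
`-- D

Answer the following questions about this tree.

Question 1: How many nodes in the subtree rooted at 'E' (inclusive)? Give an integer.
Subtree rooted at E contains: A, B, E
Count = 3

Answer: 3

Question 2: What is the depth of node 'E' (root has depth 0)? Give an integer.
Answer: 1

Derivation:
Path from root to E: C -> E
Depth = number of edges = 1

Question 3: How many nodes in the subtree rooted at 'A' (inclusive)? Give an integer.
Subtree rooted at A contains: A, B
Count = 2

Answer: 2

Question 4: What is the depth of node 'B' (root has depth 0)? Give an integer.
Answer: 3

Derivation:
Path from root to B: C -> E -> A -> B
Depth = number of edges = 3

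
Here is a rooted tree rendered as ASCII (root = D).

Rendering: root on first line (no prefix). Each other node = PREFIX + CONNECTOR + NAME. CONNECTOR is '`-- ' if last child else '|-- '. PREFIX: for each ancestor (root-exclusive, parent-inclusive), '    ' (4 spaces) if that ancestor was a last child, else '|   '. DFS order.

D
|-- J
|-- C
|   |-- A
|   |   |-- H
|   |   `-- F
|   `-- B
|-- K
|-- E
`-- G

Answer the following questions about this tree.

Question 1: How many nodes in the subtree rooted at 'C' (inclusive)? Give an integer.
Subtree rooted at C contains: A, B, C, F, H
Count = 5

Answer: 5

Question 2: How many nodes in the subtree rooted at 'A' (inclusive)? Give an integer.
Subtree rooted at A contains: A, F, H
Count = 3

Answer: 3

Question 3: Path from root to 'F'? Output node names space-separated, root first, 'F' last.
Answer: D C A F

Derivation:
Walk down from root: D -> C -> A -> F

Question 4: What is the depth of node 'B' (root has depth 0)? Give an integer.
Answer: 2

Derivation:
Path from root to B: D -> C -> B
Depth = number of edges = 2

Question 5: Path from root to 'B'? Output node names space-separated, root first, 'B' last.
Walk down from root: D -> C -> B

Answer: D C B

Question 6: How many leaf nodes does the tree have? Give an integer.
Leaves (nodes with no children): B, E, F, G, H, J, K

Answer: 7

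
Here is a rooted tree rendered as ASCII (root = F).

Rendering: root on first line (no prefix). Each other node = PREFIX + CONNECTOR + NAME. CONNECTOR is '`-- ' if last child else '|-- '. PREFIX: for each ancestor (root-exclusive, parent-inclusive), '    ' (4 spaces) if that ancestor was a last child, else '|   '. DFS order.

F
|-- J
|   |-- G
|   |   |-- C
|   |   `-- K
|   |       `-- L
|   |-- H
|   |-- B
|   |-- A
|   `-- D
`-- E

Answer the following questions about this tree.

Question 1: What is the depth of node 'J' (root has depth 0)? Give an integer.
Answer: 1

Derivation:
Path from root to J: F -> J
Depth = number of edges = 1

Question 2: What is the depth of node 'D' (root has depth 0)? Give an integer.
Answer: 2

Derivation:
Path from root to D: F -> J -> D
Depth = number of edges = 2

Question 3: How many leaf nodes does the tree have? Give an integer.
Leaves (nodes with no children): A, B, C, D, E, H, L

Answer: 7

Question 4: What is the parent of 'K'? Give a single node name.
Scan adjacency: K appears as child of G

Answer: G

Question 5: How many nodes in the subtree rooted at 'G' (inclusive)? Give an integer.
Answer: 4

Derivation:
Subtree rooted at G contains: C, G, K, L
Count = 4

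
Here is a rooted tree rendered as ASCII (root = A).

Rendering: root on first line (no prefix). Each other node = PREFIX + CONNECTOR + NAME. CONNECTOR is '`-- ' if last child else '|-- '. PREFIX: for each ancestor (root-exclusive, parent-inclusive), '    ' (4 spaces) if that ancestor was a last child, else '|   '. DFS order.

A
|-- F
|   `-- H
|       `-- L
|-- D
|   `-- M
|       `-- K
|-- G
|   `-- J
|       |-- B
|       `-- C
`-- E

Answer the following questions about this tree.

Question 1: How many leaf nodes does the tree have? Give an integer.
Answer: 5

Derivation:
Leaves (nodes with no children): B, C, E, K, L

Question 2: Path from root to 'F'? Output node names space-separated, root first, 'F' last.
Answer: A F

Derivation:
Walk down from root: A -> F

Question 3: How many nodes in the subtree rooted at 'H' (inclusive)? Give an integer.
Subtree rooted at H contains: H, L
Count = 2

Answer: 2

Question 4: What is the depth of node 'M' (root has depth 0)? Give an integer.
Answer: 2

Derivation:
Path from root to M: A -> D -> M
Depth = number of edges = 2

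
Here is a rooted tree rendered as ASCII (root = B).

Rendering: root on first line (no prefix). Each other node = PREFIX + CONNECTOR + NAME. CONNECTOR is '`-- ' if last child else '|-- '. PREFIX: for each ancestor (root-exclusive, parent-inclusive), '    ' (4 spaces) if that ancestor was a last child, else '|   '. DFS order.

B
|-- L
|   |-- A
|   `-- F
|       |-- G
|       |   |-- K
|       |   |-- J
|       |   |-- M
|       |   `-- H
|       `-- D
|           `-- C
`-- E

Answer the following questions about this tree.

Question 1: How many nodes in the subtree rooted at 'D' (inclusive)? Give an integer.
Subtree rooted at D contains: C, D
Count = 2

Answer: 2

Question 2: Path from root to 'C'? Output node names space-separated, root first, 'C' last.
Answer: B L F D C

Derivation:
Walk down from root: B -> L -> F -> D -> C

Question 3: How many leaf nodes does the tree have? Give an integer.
Answer: 7

Derivation:
Leaves (nodes with no children): A, C, E, H, J, K, M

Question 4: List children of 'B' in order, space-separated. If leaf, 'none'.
Answer: L E

Derivation:
Node B's children (from adjacency): L, E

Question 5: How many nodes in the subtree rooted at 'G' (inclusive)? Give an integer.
Subtree rooted at G contains: G, H, J, K, M
Count = 5

Answer: 5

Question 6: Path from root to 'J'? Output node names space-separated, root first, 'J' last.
Answer: B L F G J

Derivation:
Walk down from root: B -> L -> F -> G -> J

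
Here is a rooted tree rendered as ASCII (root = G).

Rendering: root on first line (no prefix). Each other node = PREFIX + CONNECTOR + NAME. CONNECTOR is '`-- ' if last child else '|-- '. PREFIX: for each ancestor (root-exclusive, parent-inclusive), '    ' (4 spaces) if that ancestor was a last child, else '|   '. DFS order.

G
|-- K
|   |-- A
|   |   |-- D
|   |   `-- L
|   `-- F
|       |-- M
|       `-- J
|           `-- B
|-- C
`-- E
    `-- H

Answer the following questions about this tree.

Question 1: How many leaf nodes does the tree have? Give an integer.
Answer: 6

Derivation:
Leaves (nodes with no children): B, C, D, H, L, M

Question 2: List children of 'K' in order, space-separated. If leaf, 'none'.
Answer: A F

Derivation:
Node K's children (from adjacency): A, F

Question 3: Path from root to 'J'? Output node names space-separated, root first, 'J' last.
Answer: G K F J

Derivation:
Walk down from root: G -> K -> F -> J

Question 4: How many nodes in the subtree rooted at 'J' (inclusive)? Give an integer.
Subtree rooted at J contains: B, J
Count = 2

Answer: 2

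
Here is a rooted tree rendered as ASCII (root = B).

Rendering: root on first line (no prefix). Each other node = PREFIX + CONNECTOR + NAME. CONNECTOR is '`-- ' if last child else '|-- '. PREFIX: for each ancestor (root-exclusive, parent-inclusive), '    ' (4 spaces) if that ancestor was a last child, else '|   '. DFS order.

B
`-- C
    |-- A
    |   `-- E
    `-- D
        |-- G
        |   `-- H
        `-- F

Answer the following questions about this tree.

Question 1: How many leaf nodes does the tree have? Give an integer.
Leaves (nodes with no children): E, F, H

Answer: 3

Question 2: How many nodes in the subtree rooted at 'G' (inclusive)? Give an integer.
Answer: 2

Derivation:
Subtree rooted at G contains: G, H
Count = 2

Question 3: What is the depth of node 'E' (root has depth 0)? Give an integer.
Path from root to E: B -> C -> A -> E
Depth = number of edges = 3

Answer: 3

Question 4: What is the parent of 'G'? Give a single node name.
Answer: D

Derivation:
Scan adjacency: G appears as child of D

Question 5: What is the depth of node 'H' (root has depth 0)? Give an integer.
Answer: 4

Derivation:
Path from root to H: B -> C -> D -> G -> H
Depth = number of edges = 4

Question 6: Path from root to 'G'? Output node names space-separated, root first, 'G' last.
Walk down from root: B -> C -> D -> G

Answer: B C D G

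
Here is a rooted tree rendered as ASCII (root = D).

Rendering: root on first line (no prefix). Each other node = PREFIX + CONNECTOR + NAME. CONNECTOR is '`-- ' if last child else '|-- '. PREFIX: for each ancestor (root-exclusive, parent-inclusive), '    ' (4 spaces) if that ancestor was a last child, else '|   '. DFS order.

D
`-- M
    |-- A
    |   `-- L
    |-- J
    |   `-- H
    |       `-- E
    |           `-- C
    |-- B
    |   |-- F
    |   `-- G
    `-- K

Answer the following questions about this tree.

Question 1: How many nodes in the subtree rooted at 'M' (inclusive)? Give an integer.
Subtree rooted at M contains: A, B, C, E, F, G, H, J, K, L, M
Count = 11

Answer: 11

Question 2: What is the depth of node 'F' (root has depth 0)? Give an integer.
Path from root to F: D -> M -> B -> F
Depth = number of edges = 3

Answer: 3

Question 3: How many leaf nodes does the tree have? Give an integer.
Answer: 5

Derivation:
Leaves (nodes with no children): C, F, G, K, L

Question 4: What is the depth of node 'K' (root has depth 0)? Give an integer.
Answer: 2

Derivation:
Path from root to K: D -> M -> K
Depth = number of edges = 2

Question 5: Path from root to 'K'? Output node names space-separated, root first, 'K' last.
Walk down from root: D -> M -> K

Answer: D M K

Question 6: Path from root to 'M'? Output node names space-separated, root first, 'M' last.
Answer: D M

Derivation:
Walk down from root: D -> M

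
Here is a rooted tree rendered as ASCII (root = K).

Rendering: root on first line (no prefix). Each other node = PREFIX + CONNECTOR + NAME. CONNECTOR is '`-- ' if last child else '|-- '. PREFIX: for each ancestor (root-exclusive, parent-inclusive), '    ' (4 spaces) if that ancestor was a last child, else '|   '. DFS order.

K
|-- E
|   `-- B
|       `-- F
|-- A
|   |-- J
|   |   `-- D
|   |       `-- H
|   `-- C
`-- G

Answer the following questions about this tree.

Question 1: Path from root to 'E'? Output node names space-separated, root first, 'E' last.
Walk down from root: K -> E

Answer: K E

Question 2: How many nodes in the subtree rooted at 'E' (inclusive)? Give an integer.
Subtree rooted at E contains: B, E, F
Count = 3

Answer: 3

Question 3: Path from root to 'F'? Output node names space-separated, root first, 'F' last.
Walk down from root: K -> E -> B -> F

Answer: K E B F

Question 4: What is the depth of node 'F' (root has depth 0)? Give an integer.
Answer: 3

Derivation:
Path from root to F: K -> E -> B -> F
Depth = number of edges = 3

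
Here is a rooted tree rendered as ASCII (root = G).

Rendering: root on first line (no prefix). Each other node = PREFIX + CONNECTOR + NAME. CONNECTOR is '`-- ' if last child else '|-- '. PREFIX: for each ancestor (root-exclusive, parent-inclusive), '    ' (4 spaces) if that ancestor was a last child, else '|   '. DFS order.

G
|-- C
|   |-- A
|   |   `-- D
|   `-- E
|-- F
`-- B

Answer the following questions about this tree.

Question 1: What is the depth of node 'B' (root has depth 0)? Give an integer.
Path from root to B: G -> B
Depth = number of edges = 1

Answer: 1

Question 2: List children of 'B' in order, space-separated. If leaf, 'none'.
Node B's children (from adjacency): (leaf)

Answer: none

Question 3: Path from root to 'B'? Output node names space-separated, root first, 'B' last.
Answer: G B

Derivation:
Walk down from root: G -> B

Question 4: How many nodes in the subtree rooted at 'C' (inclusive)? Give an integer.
Subtree rooted at C contains: A, C, D, E
Count = 4

Answer: 4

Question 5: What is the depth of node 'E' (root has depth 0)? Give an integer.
Path from root to E: G -> C -> E
Depth = number of edges = 2

Answer: 2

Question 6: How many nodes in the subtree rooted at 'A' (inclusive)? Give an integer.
Subtree rooted at A contains: A, D
Count = 2

Answer: 2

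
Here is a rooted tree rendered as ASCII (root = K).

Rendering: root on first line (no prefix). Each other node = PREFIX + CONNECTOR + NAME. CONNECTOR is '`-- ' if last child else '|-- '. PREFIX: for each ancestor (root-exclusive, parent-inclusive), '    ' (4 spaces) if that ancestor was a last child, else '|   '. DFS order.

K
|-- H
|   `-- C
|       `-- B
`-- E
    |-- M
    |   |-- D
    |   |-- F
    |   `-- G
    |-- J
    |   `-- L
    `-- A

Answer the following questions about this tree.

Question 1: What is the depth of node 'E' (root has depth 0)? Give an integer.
Answer: 1

Derivation:
Path from root to E: K -> E
Depth = number of edges = 1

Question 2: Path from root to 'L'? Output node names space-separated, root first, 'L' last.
Answer: K E J L

Derivation:
Walk down from root: K -> E -> J -> L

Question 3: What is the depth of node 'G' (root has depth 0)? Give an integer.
Path from root to G: K -> E -> M -> G
Depth = number of edges = 3

Answer: 3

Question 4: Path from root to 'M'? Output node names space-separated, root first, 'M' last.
Walk down from root: K -> E -> M

Answer: K E M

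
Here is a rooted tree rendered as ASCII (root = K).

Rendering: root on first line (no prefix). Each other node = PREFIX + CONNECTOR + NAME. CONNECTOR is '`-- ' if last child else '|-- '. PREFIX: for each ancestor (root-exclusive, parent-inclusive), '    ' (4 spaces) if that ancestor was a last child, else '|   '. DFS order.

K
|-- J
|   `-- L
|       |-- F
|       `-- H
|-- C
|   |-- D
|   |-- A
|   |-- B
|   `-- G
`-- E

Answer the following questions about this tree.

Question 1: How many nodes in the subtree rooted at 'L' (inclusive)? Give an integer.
Answer: 3

Derivation:
Subtree rooted at L contains: F, H, L
Count = 3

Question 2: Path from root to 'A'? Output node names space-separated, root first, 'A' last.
Answer: K C A

Derivation:
Walk down from root: K -> C -> A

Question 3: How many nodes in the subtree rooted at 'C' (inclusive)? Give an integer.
Subtree rooted at C contains: A, B, C, D, G
Count = 5

Answer: 5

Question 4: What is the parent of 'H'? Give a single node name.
Scan adjacency: H appears as child of L

Answer: L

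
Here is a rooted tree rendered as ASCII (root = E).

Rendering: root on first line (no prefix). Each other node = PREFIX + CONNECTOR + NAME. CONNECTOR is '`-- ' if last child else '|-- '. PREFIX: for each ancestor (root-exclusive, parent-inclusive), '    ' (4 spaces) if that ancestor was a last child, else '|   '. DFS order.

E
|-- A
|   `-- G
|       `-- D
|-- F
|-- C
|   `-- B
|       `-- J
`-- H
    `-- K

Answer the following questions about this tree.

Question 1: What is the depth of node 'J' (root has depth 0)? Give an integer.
Path from root to J: E -> C -> B -> J
Depth = number of edges = 3

Answer: 3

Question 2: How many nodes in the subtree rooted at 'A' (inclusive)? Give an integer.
Answer: 3

Derivation:
Subtree rooted at A contains: A, D, G
Count = 3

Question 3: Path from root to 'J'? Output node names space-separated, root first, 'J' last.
Walk down from root: E -> C -> B -> J

Answer: E C B J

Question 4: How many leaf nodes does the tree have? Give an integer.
Leaves (nodes with no children): D, F, J, K

Answer: 4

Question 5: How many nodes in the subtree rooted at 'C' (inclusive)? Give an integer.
Answer: 3

Derivation:
Subtree rooted at C contains: B, C, J
Count = 3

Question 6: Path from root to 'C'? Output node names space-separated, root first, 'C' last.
Answer: E C

Derivation:
Walk down from root: E -> C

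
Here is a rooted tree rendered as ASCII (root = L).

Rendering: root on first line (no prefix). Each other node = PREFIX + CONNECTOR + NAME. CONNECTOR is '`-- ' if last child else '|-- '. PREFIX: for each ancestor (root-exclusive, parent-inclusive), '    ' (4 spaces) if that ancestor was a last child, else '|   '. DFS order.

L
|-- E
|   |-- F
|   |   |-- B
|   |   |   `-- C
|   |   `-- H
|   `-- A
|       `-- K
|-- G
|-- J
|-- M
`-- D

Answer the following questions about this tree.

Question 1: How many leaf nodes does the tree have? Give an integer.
Answer: 7

Derivation:
Leaves (nodes with no children): C, D, G, H, J, K, M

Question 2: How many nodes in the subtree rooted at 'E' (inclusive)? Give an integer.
Answer: 7

Derivation:
Subtree rooted at E contains: A, B, C, E, F, H, K
Count = 7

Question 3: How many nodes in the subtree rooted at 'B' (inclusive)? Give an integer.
Subtree rooted at B contains: B, C
Count = 2

Answer: 2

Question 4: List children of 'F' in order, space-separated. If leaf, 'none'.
Node F's children (from adjacency): B, H

Answer: B H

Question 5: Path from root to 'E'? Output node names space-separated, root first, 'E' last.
Answer: L E

Derivation:
Walk down from root: L -> E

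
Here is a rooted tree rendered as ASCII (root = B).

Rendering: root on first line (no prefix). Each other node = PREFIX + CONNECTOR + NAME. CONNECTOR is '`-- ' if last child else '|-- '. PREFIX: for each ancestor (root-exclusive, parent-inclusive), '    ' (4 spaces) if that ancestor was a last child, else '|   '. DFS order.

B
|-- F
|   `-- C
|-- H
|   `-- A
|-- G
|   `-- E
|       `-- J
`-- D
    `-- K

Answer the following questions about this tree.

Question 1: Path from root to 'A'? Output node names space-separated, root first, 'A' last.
Walk down from root: B -> H -> A

Answer: B H A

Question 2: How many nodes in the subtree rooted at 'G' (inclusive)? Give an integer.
Subtree rooted at G contains: E, G, J
Count = 3

Answer: 3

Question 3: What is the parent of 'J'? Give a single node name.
Scan adjacency: J appears as child of E

Answer: E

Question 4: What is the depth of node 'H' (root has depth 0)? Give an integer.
Path from root to H: B -> H
Depth = number of edges = 1

Answer: 1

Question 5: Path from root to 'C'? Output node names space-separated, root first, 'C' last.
Walk down from root: B -> F -> C

Answer: B F C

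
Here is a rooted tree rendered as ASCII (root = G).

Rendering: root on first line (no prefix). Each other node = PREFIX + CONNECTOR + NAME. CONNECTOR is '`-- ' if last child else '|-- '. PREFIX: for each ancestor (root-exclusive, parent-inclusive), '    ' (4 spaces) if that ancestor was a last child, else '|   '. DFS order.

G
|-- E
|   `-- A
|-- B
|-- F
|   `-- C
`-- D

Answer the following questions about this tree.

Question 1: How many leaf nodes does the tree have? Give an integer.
Answer: 4

Derivation:
Leaves (nodes with no children): A, B, C, D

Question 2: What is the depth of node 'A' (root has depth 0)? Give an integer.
Answer: 2

Derivation:
Path from root to A: G -> E -> A
Depth = number of edges = 2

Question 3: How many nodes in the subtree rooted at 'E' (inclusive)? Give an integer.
Answer: 2

Derivation:
Subtree rooted at E contains: A, E
Count = 2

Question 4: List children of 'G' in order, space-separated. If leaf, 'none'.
Node G's children (from adjacency): E, B, F, D

Answer: E B F D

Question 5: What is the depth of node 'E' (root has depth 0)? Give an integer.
Answer: 1

Derivation:
Path from root to E: G -> E
Depth = number of edges = 1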